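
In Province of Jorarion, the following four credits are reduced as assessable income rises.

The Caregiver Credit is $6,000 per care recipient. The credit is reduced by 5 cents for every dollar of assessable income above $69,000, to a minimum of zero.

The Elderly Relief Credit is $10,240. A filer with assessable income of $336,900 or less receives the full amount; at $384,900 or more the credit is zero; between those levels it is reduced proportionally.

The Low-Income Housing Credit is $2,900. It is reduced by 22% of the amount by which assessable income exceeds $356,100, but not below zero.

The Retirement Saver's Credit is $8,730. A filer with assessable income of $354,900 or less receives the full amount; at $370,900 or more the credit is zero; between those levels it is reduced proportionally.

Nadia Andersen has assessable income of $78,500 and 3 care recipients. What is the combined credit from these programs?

$39,395

Caregiver Credit: base = 3 × $6,000 = $18,000. 5% of the $9,500 excess over $69,000 is $475; credit = $18,000 − $475 = $17,525.
Elderly Relief Credit: $78,500 is at or below the $336,900 threshold, so the full $10,240 applies.
Low-Income Housing Credit: $78,500 is at or below the $356,100 threshold, so the full $2,900 applies.
Retirement Saver's Credit: $78,500 is at or below the $354,900 threshold, so the full $8,730 applies.
Total: $17,525 + $10,240 + $2,900 + $8,730 = $39,395.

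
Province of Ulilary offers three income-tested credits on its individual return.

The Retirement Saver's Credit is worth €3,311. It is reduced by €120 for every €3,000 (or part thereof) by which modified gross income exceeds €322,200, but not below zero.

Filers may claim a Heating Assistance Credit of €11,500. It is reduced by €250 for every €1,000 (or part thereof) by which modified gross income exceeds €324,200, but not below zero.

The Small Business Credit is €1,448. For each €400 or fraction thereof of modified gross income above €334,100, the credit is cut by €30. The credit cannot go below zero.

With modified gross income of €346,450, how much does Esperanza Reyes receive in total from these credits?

€8,499

Retirement Saver's Credit: income exceeds €322,200 by €24,250, which is 9 full-or-partial €3,000 increments; reduction = 9 × €120 = €1,080, leaving €2,231.
Heating Assistance Credit: income exceeds €324,200 by €22,250, which is 23 full-or-partial €1,000 increments; reduction = 23 × €250 = €5,750, leaving €5,750.
Small Business Credit: income exceeds €334,100 by €12,350, which is 31 full-or-partial €400 increments; reduction = 31 × €30 = €930, leaving €518.
Total: €2,231 + €5,750 + €518 = €8,499.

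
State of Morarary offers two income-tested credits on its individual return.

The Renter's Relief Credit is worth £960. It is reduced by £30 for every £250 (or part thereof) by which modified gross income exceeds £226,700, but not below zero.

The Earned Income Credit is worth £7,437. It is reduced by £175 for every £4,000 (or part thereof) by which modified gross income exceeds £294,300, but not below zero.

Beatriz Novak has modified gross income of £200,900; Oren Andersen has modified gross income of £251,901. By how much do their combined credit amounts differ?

£960

Beatriz (£200,900): Renter's Relief Credit: £200,900 is at or below the £226,700 threshold, so the full £960 applies. Earned Income Credit: £200,900 is at or below the £294,300 threshold, so the full £7,437 applies. total £960 + £7,437 = £8,397
Oren (£251,901): Renter's Relief Credit: income exceeds £226,700 by £25,201 → 101 increments × £30 = £3,030 ≥ base, so the credit is £0. Earned Income Credit: £251,901 is at or below the £294,300 threshold, so the full £7,437 applies. total £0 + £7,437 = £7,437
Difference: |£8,397 − £7,437| = £960.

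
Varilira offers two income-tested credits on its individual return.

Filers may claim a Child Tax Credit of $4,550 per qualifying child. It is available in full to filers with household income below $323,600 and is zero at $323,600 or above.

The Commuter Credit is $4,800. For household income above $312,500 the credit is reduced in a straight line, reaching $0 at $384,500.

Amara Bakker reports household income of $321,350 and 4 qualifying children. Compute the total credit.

$22,410

Child Tax Credit: base = 4 × $4,550 = $18,200. $321,350 is below the $323,600 cutoff, so the full $18,200 applies.
Commuter Credit: $321,350 is $8,850 into a $72,000 phase-out range, leaving 63,150/72,000 of the credit: $4,800 × 63,150/72,000 = $4,210.
Total: $18,200 + $4,210 = $22,410.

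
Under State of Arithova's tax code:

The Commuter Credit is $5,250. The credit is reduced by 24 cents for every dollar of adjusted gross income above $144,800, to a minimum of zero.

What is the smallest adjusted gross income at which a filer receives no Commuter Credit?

The credit falls by 24% of each dollar above $144,800, so it reaches zero when the excess is $5,250 / 24% = $21,875: income = $144,800 + $21,875 = $166,675.

$166,675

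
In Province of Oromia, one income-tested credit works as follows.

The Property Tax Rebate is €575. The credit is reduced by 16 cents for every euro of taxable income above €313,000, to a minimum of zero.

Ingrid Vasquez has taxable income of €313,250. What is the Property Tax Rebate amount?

Property Tax Rebate: 16% of the €250 excess over €313,000 is €40; credit = €575 − €40 = €535.

€535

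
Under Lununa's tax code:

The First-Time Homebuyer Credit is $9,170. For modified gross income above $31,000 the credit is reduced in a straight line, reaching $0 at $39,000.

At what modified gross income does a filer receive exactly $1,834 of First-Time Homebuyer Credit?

$1,834 is 1,834/9,170 of the full $9,170, so 7,336/9,170 of the $8,000 range has been used: income = $31,000 + $8,000 × 7,336/9,170 = $37,400.

$37,400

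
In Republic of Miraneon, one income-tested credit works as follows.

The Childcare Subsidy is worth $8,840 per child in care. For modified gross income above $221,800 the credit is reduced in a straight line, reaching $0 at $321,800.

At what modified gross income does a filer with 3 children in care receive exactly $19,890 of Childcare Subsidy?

Full credit = 3 × $8,840 = $26,520.
$19,890 is 19,890/26,520 of the full $26,520, so 6,630/26,520 of the $100,000 range has been used: income = $221,800 + $100,000 × 6,630/26,520 = $246,800.

$246,800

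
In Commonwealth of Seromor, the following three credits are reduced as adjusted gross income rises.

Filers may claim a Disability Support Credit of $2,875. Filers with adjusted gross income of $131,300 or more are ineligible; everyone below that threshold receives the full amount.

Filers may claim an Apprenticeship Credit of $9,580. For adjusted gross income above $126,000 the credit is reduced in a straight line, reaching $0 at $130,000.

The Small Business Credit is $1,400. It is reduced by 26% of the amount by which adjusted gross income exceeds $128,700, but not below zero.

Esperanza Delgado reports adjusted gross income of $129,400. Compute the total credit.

$5,530

Disability Support Credit: $129,400 is below the $131,300 cutoff, so the full $2,875 applies.
Apprenticeship Credit: $129,400 is $3,400 into a $4,000 phase-out range, leaving 600/4,000 of the credit: $9,580 × 600/4,000 = $1,437.
Small Business Credit: 26% of the $700 excess over $128,700 is $182; credit = $1,400 − $182 = $1,218.
Total: $2,875 + $1,437 + $1,218 = $5,530.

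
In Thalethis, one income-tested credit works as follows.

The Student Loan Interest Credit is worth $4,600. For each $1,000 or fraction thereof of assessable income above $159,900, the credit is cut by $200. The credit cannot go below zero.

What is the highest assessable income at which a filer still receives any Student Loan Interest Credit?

After 22 increments the reduction is 22 × $200 = $4,400, leaving $200; one more increment wipes it out. Increment 22 ends at excess 22 × $1,000 = $22,000, so the highest qualifying income is $159,900 + $22,000 = $181,900.

$181,900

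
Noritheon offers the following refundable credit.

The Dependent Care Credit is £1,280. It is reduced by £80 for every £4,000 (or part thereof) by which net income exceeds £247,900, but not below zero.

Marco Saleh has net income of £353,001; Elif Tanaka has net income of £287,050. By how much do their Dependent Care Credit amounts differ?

Marco (£353,001): Dependent Care Credit: income exceeds £247,900 by £105,101 → 27 increments × £80 = £2,160 ≥ base, so the credit is £0.
Elif (£287,050): Dependent Care Credit: income exceeds £247,900 by £39,150, which is 10 full-or-partial £4,000 increments; reduction = 10 × £80 = £800, leaving £480.
Difference: |£0 − £480| = £480.

£480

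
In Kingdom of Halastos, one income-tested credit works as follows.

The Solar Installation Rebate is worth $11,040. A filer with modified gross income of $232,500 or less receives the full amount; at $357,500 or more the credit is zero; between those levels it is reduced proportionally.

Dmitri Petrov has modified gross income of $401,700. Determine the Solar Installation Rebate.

$0

Solar Installation Rebate: $401,700 is at or above $357,500, so the credit is $0.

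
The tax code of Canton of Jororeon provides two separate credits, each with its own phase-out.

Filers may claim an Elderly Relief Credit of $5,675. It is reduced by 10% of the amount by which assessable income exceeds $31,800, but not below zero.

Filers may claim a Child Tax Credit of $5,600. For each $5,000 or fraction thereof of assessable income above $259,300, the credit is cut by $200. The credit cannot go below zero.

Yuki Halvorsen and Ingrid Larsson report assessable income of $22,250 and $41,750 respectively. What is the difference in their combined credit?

Yuki ($22,250): Elderly Relief Credit: $22,250 is at or below the $31,800 threshold, so the full $5,675 applies. Child Tax Credit: $22,250 is at or below the $259,300 threshold, so the full $5,600 applies. total $5,675 + $5,600 = $11,275
Ingrid ($41,750): Elderly Relief Credit: 10% of the $9,950 excess over $31,800 is $995; credit = $5,675 − $995 = $4,680. Child Tax Credit: $41,750 is at or below the $259,300 threshold, so the full $5,600 applies. total $4,680 + $5,600 = $10,280
Difference: |$11,275 − $10,280| = $995.

$995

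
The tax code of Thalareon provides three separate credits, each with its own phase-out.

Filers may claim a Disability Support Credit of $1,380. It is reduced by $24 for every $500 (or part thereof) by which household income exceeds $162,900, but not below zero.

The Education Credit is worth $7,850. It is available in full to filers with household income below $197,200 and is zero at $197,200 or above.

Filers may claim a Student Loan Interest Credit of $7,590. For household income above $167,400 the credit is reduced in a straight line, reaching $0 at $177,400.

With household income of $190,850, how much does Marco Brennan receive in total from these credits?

$7,886

Disability Support Credit: income exceeds $162,900 by $27,950, which is 56 full-or-partial $500 increments; reduction = 56 × $24 = $1,344, leaving $36.
Education Credit: $190,850 is below the $197,200 cutoff, so the full $7,850 applies.
Student Loan Interest Credit: $190,850 is at or above $177,400, so the credit is $0.
Total: $36 + $7,850 + $0 = $7,886.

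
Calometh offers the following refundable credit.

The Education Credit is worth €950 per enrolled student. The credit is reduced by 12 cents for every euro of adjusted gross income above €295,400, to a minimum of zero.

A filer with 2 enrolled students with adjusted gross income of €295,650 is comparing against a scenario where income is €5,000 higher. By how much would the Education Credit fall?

At €295,650 — base = 2 × €950 = €1,900. 12% of the €250 excess over €295,400 is €30; credit = €1,900 − €30 = €1,870.
At €300,650 — base = 2 × €950 = €1,900. 12% of the €5,250 excess over €295,400 is €630; credit = €1,900 − €630 = €1,270.
Lost: €1,870 − €1,270 = €600.

€600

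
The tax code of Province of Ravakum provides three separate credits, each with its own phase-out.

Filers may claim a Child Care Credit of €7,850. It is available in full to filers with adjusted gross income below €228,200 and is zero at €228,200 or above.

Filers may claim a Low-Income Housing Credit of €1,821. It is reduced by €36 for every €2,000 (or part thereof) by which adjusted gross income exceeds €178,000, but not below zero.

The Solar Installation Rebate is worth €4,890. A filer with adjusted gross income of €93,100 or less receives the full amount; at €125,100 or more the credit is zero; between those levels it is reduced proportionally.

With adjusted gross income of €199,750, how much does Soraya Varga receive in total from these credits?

Child Care Credit: €199,750 is below the €228,200 cutoff, so the full €7,850 applies.
Low-Income Housing Credit: income exceeds €178,000 by €21,750, which is 11 full-or-partial €2,000 increments; reduction = 11 × €36 = €396, leaving €1,425.
Solar Installation Rebate: €199,750 is at or above €125,100, so the credit is €0.
Total: €7,850 + €1,425 + €0 = €9,275.

€9,275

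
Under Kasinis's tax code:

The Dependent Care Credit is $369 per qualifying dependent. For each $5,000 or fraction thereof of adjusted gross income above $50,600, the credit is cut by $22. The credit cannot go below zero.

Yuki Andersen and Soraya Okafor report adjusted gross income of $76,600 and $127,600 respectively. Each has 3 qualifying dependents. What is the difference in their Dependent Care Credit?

Yuki ($76,600): Dependent Care Credit: base = 3 × $369 = $1,107. income exceeds $50,600 by $26,000, which is 6 full-or-partial $5,000 increments; reduction = 6 × $22 = $132, leaving $975.
Soraya ($127,600): Dependent Care Credit: base = 3 × $369 = $1,107. income exceeds $50,600 by $77,000, which is 16 full-or-partial $5,000 increments; reduction = 16 × $22 = $352, leaving $755.
Difference: |$975 − $755| = $220.

$220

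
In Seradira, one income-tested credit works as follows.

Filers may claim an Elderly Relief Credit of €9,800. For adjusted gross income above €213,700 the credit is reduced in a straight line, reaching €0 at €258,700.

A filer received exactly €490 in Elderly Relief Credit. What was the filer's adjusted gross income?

€490 is 490/9,800 of the full €9,800, so 9,310/9,800 of the €45,000 range has been used: income = €213,700 + €45,000 × 9,310/9,800 = €256,450.

€256,450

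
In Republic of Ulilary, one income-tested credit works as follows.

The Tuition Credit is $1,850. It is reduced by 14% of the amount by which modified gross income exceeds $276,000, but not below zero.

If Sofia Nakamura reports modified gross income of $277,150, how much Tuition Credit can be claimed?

$1,689

Tuition Credit: 14% of the $1,150 excess over $276,000 is $161; credit = $1,850 − $161 = $1,689.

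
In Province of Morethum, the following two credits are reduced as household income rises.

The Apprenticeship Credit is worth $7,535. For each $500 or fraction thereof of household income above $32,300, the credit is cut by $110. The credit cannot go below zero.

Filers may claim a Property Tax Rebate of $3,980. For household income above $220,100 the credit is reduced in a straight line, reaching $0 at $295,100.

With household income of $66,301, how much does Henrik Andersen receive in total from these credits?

$3,980

Apprenticeship Credit: income exceeds $32,300 by $34,001 → 69 increments × $110 = $7,590 ≥ base, so the credit is $0.
Property Tax Rebate: $66,301 is at or below the $220,100 threshold, so the full $3,980 applies.
Total: $0 + $3,980 = $3,980.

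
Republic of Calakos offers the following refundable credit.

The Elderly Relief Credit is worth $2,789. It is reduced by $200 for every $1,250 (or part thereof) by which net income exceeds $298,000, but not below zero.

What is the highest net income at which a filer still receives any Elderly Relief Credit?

$314,250

After 13 increments the reduction is 13 × $200 = $2,600, leaving $189; one more increment wipes it out. Increment 13 ends at excess 13 × $1,250 = $16,250, so the highest qualifying income is $298,000 + $16,250 = $314,250.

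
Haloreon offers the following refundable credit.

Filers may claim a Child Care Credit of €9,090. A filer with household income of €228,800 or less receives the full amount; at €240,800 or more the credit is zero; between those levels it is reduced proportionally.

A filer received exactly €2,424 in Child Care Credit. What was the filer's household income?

€2,424 is 2,424/9,090 of the full €9,090, so 6,666/9,090 of the €12,000 range has been used: income = €228,800 + €12,000 × 6,666/9,090 = €237,600.

€237,600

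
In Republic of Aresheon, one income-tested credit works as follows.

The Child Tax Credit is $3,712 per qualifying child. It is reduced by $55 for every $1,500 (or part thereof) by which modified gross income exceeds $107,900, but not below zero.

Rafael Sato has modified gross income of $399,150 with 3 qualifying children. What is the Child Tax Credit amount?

$411

Child Tax Credit: base = 3 × $3,712 = $11,136. income exceeds $107,900 by $291,250, which is 195 full-or-partial $1,500 increments; reduction = 195 × $55 = $10,725, leaving $411.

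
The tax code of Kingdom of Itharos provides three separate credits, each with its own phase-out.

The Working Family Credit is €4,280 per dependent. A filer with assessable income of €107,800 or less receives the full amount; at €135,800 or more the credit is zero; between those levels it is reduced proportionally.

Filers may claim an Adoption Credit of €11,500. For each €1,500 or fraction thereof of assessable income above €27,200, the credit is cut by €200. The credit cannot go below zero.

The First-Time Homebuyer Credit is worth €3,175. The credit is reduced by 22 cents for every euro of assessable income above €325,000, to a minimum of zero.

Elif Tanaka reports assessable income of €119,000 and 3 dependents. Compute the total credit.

Working Family Credit: base = 3 × €4,280 = €12,840. €119,000 is €11,200 into a €28,000 phase-out range, leaving 16,800/28,000 of the credit: €12,840 × 16,800/28,000 = €7,704.
Adoption Credit: income exceeds €27,200 by €91,800 → 62 increments × €200 = €12,400 ≥ base, so the credit is €0.
First-Time Homebuyer Credit: €119,000 is at or below the €325,000 threshold, so the full €3,175 applies.
Total: €7,704 + €0 + €3,175 = €10,879.

€10,879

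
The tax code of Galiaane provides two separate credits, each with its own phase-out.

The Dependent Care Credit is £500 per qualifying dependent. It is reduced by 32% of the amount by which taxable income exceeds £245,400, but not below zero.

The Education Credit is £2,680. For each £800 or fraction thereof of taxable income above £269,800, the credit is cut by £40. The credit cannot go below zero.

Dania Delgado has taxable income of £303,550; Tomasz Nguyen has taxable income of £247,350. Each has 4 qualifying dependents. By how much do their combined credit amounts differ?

Dania (£303,550): Dependent Care Credit: base = 4 × £500 = £2,000. 32% of the £58,150 excess over £245,400 is £18,608 ≥ base, so the credit is £0. Education Credit: income exceeds £269,800 by £33,750, which is 43 full-or-partial £800 increments; reduction = 43 × £40 = £1,720, leaving £960. total £0 + £960 = £960
Tomasz (£247,350): Dependent Care Credit: base = 4 × £500 = £2,000. 32% of the £1,950 excess over £245,400 is £624; credit = £2,000 − £624 = £1,376. Education Credit: £247,350 is at or below the £269,800 threshold, so the full £2,680 applies. total £1,376 + £2,680 = £4,056
Difference: |£960 − £4,056| = £3,096.

£3,096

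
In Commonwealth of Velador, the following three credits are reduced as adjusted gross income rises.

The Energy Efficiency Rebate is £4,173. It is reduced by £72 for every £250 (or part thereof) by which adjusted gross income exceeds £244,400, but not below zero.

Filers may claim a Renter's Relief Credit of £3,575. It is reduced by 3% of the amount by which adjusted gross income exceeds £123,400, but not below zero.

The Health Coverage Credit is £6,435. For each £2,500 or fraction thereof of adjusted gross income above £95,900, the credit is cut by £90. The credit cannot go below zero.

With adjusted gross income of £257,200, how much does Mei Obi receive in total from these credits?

Energy Efficiency Rebate: income exceeds £244,400 by £12,800, which is 52 full-or-partial £250 increments; reduction = 52 × £72 = £3,744, leaving £429.
Renter's Relief Credit: 3% of the £133,800 excess over £123,400 is £4,014 ≥ base, so the credit is £0.
Health Coverage Credit: income exceeds £95,900 by £161,300, which is 65 full-or-partial £2,500 increments; reduction = 65 × £90 = £5,850, leaving £585.
Total: £429 + £0 + £585 = £1,014.

£1,014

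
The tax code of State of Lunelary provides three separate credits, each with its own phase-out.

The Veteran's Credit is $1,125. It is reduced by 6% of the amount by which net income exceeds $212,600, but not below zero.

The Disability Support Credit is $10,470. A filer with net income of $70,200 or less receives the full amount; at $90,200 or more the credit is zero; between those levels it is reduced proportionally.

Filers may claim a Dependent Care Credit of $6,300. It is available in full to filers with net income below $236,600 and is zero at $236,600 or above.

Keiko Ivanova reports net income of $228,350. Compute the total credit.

Veteran's Credit: 6% of the $15,750 excess over $212,600 is $945; credit = $1,125 − $945 = $180.
Disability Support Credit: $228,350 is at or above $90,200, so the credit is $0.
Dependent Care Credit: $228,350 is below the $236,600 cutoff, so the full $6,300 applies.
Total: $180 + $0 + $6,300 = $6,480.

$6,480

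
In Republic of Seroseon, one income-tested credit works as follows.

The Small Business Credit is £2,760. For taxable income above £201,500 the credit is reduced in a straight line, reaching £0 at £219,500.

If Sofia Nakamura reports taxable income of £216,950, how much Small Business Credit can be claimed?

Small Business Credit: £216,950 is £15,450 into a £18,000 phase-out range, leaving 2,550/18,000 of the credit: £2,760 × 2,550/18,000 = £391.

£391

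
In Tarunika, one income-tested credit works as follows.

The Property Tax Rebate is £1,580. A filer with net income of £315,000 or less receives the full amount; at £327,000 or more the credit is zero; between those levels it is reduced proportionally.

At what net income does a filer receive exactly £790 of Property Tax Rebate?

£790 is 790/1,580 of the full £1,580, so 790/1,580 of the £12,000 range has been used: income = £315,000 + £12,000 × 790/1,580 = £321,000.

£321,000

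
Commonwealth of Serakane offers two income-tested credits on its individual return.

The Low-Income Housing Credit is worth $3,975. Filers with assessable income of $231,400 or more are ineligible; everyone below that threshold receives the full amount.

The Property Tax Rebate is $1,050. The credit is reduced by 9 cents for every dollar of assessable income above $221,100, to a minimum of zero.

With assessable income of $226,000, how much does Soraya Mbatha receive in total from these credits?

Low-Income Housing Credit: $226,000 is below the $231,400 cutoff, so the full $3,975 applies.
Property Tax Rebate: 9% of the $4,900 excess over $221,100 is $441; credit = $1,050 − $441 = $609.
Total: $3,975 + $609 = $4,584.

$4,584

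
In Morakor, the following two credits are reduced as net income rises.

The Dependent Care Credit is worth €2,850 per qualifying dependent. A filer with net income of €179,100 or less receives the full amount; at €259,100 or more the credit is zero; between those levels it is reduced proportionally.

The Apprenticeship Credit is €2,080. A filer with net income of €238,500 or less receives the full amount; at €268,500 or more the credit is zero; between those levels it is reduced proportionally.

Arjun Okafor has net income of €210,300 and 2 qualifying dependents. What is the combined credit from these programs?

Dependent Care Credit: base = 2 × €2,850 = €5,700. €210,300 is €31,200 into a €80,000 phase-out range, leaving 48,800/80,000 of the credit: €5,700 × 48,800/80,000 = €3,477.
Apprenticeship Credit: €210,300 is at or below the €238,500 threshold, so the full €2,080 applies.
Total: €3,477 + €2,080 = €5,557.

€5,557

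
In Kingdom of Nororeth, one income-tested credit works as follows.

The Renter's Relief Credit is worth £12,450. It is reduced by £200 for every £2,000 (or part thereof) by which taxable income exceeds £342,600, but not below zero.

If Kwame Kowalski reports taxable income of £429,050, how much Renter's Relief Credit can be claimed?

Renter's Relief Credit: income exceeds £342,600 by £86,450, which is 44 full-or-partial £2,000 increments; reduction = 44 × £200 = £8,800, leaving £3,650.

£3,650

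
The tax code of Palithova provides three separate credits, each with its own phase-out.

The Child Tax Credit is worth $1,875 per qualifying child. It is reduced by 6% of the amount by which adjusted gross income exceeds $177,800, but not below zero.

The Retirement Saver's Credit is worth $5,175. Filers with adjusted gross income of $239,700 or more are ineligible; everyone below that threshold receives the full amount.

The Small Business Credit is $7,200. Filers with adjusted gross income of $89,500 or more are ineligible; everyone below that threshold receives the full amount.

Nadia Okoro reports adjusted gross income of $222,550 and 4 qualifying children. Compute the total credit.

$9,990

Child Tax Credit: base = 4 × $1,875 = $7,500. 6% of the $44,750 excess over $177,800 is $2,685; credit = $7,500 − $2,685 = $4,815.
Retirement Saver's Credit: $222,550 is below the $239,700 cutoff, so the full $5,175 applies.
Small Business Credit: $222,550 meets or exceeds the $89,500 cutoff, so the credit is $0.
Total: $4,815 + $5,175 + $0 = $9,990.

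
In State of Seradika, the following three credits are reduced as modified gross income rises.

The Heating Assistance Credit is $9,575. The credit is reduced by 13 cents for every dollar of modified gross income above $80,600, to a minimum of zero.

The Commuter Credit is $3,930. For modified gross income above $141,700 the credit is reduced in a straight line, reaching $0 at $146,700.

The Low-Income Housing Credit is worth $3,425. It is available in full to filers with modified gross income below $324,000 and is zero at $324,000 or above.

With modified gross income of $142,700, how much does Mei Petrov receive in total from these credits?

Heating Assistance Credit: 13% of the $62,100 excess over $80,600 is $8,073; credit = $9,575 − $8,073 = $1,502.
Commuter Credit: $142,700 is $1,000 into a $5,000 phase-out range, leaving 4,000/5,000 of the credit: $3,930 × 4,000/5,000 = $3,144.
Low-Income Housing Credit: $142,700 is below the $324,000 cutoff, so the full $3,425 applies.
Total: $1,502 + $3,144 + $3,425 = $8,071.

$8,071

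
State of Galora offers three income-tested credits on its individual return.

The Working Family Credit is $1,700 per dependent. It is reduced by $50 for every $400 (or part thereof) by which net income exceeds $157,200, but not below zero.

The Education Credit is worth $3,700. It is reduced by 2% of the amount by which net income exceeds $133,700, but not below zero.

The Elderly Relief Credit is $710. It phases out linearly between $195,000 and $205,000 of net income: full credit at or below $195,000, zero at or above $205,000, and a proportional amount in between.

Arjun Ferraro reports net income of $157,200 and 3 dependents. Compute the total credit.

$9,040

Working Family Credit: base = 3 × $1,700 = $5,100. $157,200 is at or below the $157,200 threshold, so the full $5,100 applies.
Education Credit: 2% of the $23,500 excess over $133,700 is $470; credit = $3,700 − $470 = $3,230.
Elderly Relief Credit: $157,200 is at or below the $195,000 threshold, so the full $710 applies.
Total: $5,100 + $3,230 + $710 = $9,040.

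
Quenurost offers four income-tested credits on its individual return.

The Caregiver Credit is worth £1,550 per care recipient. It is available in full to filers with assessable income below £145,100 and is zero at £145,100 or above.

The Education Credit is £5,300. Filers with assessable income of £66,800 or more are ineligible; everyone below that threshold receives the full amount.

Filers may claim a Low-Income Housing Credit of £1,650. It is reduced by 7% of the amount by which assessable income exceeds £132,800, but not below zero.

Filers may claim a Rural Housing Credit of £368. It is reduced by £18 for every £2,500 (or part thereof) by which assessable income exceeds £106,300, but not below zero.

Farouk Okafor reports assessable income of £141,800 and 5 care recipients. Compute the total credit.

Caregiver Credit: base = 5 × £1,550 = £7,750. £141,800 is below the £145,100 cutoff, so the full £7,750 applies.
Education Credit: £141,800 meets or exceeds the £66,800 cutoff, so the credit is £0.
Low-Income Housing Credit: 7% of the £9,000 excess over £132,800 is £630; credit = £1,650 − £630 = £1,020.
Rural Housing Credit: income exceeds £106,300 by £35,500, which is 15 full-or-partial £2,500 increments; reduction = 15 × £18 = £270, leaving £98.
Total: £7,750 + £0 + £1,020 + £98 = £8,868.

£8,868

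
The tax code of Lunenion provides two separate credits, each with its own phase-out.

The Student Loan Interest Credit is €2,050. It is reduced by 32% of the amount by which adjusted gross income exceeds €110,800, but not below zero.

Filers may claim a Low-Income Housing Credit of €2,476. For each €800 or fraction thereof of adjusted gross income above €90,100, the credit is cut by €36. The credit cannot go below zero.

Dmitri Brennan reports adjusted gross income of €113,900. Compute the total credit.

€2,454

Student Loan Interest Credit: 32% of the €3,100 excess over €110,800 is €992; credit = €2,050 − €992 = €1,058.
Low-Income Housing Credit: income exceeds €90,100 by €23,800, which is 30 full-or-partial €800 increments; reduction = 30 × €36 = €1,080, leaving €1,396.
Total: €1,058 + €1,396 = €2,454.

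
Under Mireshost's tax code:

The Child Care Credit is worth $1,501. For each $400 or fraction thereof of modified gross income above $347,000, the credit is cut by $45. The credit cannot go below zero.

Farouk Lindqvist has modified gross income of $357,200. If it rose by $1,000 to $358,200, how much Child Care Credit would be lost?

At $357,200 — income exceeds $347,000 by $10,200, which is 26 full-or-partial $400 increments; reduction = 26 × $45 = $1,170, leaving $331.
At $358,200 — income exceeds $347,000 by $11,200, which is 28 full-or-partial $400 increments; reduction = 28 × $45 = $1,260, leaving $241.
Lost: $331 − $241 = $90.

$90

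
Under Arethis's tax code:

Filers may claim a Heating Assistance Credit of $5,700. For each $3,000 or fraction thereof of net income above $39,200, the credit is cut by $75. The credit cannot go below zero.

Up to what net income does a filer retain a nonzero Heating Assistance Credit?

$264,200

After 75 increments the reduction is 75 × $75 = $5,625, leaving $75; one more increment wipes it out. Increment 75 ends at excess 75 × $3,000 = $225,000, so the highest qualifying income is $39,200 + $225,000 = $264,200.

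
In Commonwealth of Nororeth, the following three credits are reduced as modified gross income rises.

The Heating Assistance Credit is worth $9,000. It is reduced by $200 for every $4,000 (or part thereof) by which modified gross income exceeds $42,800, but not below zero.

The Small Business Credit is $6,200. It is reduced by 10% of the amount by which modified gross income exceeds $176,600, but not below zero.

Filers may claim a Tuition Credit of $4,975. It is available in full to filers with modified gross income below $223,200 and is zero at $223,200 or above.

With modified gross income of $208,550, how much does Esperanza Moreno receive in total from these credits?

Heating Assistance Credit: income exceeds $42,800 by $165,750, which is 42 full-or-partial $4,000 increments; reduction = 42 × $200 = $8,400, leaving $600.
Small Business Credit: 10% of the $31,950 excess over $176,600 is $3,195; credit = $6,200 − $3,195 = $3,005.
Tuition Credit: $208,550 is below the $223,200 cutoff, so the full $4,975 applies.
Total: $600 + $3,005 + $4,975 = $8,580.

$8,580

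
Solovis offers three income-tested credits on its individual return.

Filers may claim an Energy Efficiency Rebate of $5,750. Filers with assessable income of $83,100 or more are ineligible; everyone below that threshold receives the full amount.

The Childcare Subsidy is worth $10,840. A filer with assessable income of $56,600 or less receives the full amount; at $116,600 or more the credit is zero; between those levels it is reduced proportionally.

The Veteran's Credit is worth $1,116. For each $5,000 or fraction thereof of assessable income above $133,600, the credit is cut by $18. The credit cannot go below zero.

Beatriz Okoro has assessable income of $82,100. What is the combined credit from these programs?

Energy Efficiency Rebate: $82,100 is below the $83,100 cutoff, so the full $5,750 applies.
Childcare Subsidy: $82,100 is $25,500 into a $60,000 phase-out range, leaving 34,500/60,000 of the credit: $10,840 × 34,500/60,000 = $6,233.
Veteran's Credit: $82,100 is at or below the $133,600 threshold, so the full $1,116 applies.
Total: $5,750 + $6,233 + $1,116 = $13,099.

$13,099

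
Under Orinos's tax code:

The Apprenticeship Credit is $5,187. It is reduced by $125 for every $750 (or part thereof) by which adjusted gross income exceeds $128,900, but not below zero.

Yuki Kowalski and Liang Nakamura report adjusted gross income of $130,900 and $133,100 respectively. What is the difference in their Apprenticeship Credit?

$375

Yuki ($130,900): Apprenticeship Credit: income exceeds $128,900 by $2,000, which is 3 full-or-partial $750 increments; reduction = 3 × $125 = $375, leaving $4,812.
Liang ($133,100): Apprenticeship Credit: income exceeds $128,900 by $4,200, which is 6 full-or-partial $750 increments; reduction = 6 × $125 = $750, leaving $4,437.
Difference: |$4,812 − $4,437| = $375.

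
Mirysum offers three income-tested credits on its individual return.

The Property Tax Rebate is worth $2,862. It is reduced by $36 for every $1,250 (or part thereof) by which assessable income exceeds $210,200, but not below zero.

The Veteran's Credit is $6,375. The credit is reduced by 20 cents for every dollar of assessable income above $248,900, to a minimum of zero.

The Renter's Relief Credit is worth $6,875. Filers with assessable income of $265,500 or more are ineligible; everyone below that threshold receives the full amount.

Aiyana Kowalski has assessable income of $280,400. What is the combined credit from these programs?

$885

Property Tax Rebate: income exceeds $210,200 by $70,200, which is 57 full-or-partial $1,250 increments; reduction = 57 × $36 = $2,052, leaving $810.
Veteran's Credit: 20% of the $31,500 excess over $248,900 is $6,300; credit = $6,375 − $6,300 = $75.
Renter's Relief Credit: $280,400 meets or exceeds the $265,500 cutoff, so the credit is $0.
Total: $810 + $75 + $0 = $885.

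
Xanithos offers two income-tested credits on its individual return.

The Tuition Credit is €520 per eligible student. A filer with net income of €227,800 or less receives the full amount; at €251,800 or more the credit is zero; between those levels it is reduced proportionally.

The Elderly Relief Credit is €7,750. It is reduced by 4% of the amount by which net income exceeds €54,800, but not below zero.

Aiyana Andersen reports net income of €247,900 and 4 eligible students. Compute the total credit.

€364

Tuition Credit: base = 4 × €520 = €2,080. €247,900 is €20,100 into a €24,000 phase-out range, leaving 3,900/24,000 of the credit: €2,080 × 3,900/24,000 = €338.
Elderly Relief Credit: 4% of the €193,100 excess over €54,800 is €7,724; credit = €7,750 − €7,724 = €26.
Total: €338 + €26 = €364.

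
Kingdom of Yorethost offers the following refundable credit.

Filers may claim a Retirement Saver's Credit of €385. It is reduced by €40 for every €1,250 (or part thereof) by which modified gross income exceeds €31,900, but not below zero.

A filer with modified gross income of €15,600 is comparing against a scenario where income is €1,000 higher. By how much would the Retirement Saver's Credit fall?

€0

At €15,600 — €15,600 is at or below the €31,900 threshold, so the full €385 applies.
At €16,600 — €16,600 is at or below the €31,900 threshold, so the full €385 applies.
Lost: €385 − €385 = €0.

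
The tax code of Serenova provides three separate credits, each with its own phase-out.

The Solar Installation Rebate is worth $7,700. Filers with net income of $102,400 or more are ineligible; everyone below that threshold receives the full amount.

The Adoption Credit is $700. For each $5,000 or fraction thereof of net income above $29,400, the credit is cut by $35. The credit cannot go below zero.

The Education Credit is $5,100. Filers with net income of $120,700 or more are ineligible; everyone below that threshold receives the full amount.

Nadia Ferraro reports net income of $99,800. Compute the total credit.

$12,975

Solar Installation Rebate: $99,800 is below the $102,400 cutoff, so the full $7,700 applies.
Adoption Credit: income exceeds $29,400 by $70,400, which is 15 full-or-partial $5,000 increments; reduction = 15 × $35 = $525, leaving $175.
Education Credit: $99,800 is below the $120,700 cutoff, so the full $5,100 applies.
Total: $7,700 + $175 + $5,100 = $12,975.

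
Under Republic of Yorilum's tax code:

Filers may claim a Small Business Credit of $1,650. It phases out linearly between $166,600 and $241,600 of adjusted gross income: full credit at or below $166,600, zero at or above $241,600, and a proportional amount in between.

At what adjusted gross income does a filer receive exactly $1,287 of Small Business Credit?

$1,287 is 1,287/1,650 of the full $1,650, so 363/1,650 of the $75,000 range has been used: income = $166,600 + $75,000 × 363/1,650 = $183,100.

$183,100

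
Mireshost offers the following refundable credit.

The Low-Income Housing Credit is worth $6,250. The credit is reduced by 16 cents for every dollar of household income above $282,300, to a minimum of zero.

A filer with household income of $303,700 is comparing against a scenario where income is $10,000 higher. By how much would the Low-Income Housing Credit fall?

$1,600

At $303,700 — 16% of the $21,400 excess over $282,300 is $3,424; credit = $6,250 − $3,424 = $2,826.
At $313,700 — 16% of the $31,400 excess over $282,300 is $5,024; credit = $6,250 − $5,024 = $1,226.
Lost: $2,826 − $1,226 = $1,600.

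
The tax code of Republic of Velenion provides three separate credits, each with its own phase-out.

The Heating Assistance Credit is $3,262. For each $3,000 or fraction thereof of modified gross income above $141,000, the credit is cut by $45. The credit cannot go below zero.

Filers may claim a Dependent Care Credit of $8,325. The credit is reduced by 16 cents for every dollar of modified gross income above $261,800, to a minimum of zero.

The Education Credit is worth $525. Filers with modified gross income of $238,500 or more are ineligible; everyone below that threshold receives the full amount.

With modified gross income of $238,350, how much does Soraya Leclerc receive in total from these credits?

Heating Assistance Credit: income exceeds $141,000 by $97,350, which is 33 full-or-partial $3,000 increments; reduction = 33 × $45 = $1,485, leaving $1,777.
Dependent Care Credit: $238,350 is at or below the $261,800 threshold, so the full $8,325 applies.
Education Credit: $238,350 is below the $238,500 cutoff, so the full $525 applies.
Total: $1,777 + $8,325 + $525 = $10,627.

$10,627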